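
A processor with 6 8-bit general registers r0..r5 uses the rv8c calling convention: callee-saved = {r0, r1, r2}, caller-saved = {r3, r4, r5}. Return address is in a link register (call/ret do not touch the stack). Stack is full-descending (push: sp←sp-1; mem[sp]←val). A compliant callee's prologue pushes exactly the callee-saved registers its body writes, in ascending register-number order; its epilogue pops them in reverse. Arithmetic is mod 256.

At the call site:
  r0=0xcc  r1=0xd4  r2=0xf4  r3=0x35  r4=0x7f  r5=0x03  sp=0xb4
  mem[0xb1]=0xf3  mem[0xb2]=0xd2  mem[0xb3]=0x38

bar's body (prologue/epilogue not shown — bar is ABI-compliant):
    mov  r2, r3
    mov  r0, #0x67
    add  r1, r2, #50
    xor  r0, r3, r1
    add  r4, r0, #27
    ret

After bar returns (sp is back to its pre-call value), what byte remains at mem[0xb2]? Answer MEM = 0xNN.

MEM = 0xd4

prologue: push r0 -> mem[0xb3]=0xcc, sp=0xb3
prologue: push r1 -> mem[0xb2]=0xd4, sp=0xb2
prologue: push r2 -> mem[0xb1]=0xf4, sp=0xb1
body[0] mov  r2, r3 -> r2=0x35
body[1] mov  r0, #0x67 -> r0=0x67
body[2] add  r1, r2, #50 -> r1=0x67
body[3] xor  r0, r3, r1 -> r0=0x52
body[4] add  r4, r0, #27 -> r4=0x6d
epilogue: pop r2=0xf4, sp=0xb2
epilogue: pop r1=0xd4, sp=0xb3
epilogue: pop r0=0xcc, sp=0xb4
prologue pushed ['r0', 'r1', 'r2'] at ['0xb3', '0xb2', '0xb1']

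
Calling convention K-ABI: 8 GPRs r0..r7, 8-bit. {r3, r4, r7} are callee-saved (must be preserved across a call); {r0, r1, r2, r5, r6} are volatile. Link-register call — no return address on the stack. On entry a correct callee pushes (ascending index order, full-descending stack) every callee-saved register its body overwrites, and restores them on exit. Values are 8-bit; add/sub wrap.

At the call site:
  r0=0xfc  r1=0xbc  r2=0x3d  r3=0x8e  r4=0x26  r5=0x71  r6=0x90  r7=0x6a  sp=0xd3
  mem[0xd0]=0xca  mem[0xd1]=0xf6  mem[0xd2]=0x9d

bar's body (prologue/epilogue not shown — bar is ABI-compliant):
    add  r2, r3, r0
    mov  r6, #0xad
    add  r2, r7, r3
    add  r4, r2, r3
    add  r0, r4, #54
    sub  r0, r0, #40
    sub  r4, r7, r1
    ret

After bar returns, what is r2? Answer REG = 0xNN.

prologue: push r4 → mem[0xd2]=0x26, sp=0xd2
body[0] add  r2, r3, r0 → r2=0x8a
body[1] mov  r6, #0xad → r6=0xad
body[2] add  r2, r7, r3 → r2=0xf8
body[3] add  r4, r2, r3 → r4=0x86
body[4] add  r0, r4, #54 → r0=0xbc
body[5] sub  r0, r0, #40 → r0=0x94
body[6] sub  r4, r7, r1 → r4=0xae
epilogue: pop r4=0x26, sp=0xd3
r2 is caller-saved → body value

REG = 0xf8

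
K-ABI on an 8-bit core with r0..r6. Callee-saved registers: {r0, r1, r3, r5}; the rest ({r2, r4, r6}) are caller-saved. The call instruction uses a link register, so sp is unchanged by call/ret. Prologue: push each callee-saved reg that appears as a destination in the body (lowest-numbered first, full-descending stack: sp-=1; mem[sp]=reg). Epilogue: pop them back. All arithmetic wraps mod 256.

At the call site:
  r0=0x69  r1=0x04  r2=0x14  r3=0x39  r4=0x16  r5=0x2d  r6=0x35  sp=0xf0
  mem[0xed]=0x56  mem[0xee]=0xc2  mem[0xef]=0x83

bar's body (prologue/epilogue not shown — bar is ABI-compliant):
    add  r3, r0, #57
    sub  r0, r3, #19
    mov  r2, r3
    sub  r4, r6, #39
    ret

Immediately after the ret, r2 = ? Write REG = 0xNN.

prologue: push r0 → mem[0xef]=0x69, sp=0xef
prologue: push r3 → mem[0xee]=0x39, sp=0xee
body[0] add  r3, r0, #57 → r3=0xa2
body[1] sub  r0, r3, #19 → r0=0x8f
body[2] mov  r2, r3 → r2=0xa2
body[3] sub  r4, r6, #39 → r4=0x0e
epilogue: pop r3=0x39, sp=0xef
epilogue: pop r0=0x69, sp=0xf0
r2 is caller-saved → body value

REG = 0xa2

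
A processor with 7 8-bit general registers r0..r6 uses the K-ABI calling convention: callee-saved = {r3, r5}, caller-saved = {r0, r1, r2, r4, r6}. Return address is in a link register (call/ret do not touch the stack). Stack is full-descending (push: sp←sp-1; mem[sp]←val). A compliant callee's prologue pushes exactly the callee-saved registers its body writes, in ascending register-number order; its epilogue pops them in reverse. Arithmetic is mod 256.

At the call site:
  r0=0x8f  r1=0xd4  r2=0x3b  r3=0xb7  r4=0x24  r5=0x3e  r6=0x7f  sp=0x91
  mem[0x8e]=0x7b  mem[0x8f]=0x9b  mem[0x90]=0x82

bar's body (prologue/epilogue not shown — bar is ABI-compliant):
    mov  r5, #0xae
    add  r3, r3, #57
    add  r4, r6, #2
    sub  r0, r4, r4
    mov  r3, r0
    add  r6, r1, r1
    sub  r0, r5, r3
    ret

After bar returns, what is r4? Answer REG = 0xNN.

REG = 0x81

prologue: push r3 -> mem[0x90]=0xb7, sp=0x90
prologue: push r5 -> mem[0x8f]=0x3e, sp=0x8f
body[0] mov  r5, #0xae -> r5=0xae
body[1] add  r3, r3, #57 -> r3=0xf0
body[2] add  r4, r6, #2 -> r4=0x81
body[3] sub  r0, r4, r4 -> r0=0x00
body[4] mov  r3, r0 -> r3=0x00
body[5] add  r6, r1, r1 -> r6=0xa8
body[6] sub  r0, r5, r3 -> r0=0xae
epilogue: pop r5=0x3e, sp=0x90
epilogue: pop r3=0xb7, sp=0x91
r4 is caller-saved -> body value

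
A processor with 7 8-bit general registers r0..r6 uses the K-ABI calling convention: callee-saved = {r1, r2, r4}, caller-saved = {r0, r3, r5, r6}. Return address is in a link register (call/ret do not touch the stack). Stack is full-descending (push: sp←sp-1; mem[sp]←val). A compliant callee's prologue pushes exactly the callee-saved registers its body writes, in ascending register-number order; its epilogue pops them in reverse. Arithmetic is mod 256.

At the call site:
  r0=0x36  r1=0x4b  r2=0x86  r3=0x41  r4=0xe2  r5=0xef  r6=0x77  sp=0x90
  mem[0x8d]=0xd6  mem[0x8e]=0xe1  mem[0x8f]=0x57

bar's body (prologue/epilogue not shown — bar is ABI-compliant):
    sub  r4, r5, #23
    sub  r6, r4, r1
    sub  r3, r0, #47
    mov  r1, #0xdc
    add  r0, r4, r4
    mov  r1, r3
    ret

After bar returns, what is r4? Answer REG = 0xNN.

REG = 0xe2

prologue: push r1 -> mem[0x8f]=0x4b, sp=0x8f
prologue: push r4 -> mem[0x8e]=0xe2, sp=0x8e
body[0] sub  r4, r5, #23 -> r4=0xd8
body[1] sub  r6, r4, r1 -> r6=0x8d
body[2] sub  r3, r0, #47 -> r3=0x07
body[3] mov  r1, #0xdc -> r1=0xdc
body[4] add  r0, r4, r4 -> r0=0xb0
body[5] mov  r1, r3 -> r1=0x07
epilogue: pop r4=0xe2, sp=0x8f
epilogue: pop r1=0x4b, sp=0x90
r4 is callee-saved -> restored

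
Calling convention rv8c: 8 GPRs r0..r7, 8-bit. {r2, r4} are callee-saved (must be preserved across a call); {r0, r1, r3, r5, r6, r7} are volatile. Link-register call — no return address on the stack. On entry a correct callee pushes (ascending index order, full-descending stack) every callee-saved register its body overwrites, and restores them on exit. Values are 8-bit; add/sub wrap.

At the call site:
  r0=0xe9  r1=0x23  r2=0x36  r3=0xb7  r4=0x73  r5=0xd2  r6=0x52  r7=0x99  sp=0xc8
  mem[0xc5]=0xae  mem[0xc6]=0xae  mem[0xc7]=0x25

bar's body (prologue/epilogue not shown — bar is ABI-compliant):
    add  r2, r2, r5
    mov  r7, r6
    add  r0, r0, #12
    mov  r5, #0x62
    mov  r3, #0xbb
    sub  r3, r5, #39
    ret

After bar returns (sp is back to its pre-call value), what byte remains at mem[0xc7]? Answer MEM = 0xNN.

prologue: push r2 -> mem[0xc7]=0x36, sp=0xc7
body[0] add  r2, r2, r5 -> r2=0x08
body[1] mov  r7, r6 -> r7=0x52
body[2] add  r0, r0, #12 -> r0=0xf5
body[3] mov  r5, #0x62 -> r5=0x62
body[4] mov  r3, #0xbb -> r3=0xbb
body[5] sub  r3, r5, #39 -> r3=0x3b
epilogue: pop r2=0x36, sp=0xc8
prologue pushed ['r2'] at ['0xc7']

MEM = 0x36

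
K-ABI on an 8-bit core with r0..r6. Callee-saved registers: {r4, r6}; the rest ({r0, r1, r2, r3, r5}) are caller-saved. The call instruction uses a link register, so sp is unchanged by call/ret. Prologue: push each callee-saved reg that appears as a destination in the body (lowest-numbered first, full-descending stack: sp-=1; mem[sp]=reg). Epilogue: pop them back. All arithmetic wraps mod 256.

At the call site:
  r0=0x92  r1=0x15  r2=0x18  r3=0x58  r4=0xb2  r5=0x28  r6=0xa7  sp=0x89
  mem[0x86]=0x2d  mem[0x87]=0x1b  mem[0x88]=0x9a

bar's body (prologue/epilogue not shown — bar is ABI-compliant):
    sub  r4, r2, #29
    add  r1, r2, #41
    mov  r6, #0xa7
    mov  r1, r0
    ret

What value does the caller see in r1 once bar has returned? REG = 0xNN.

REG = 0x92

prologue: push r4 → mem[0x88]=0xb2, sp=0x88
prologue: push r6 → mem[0x87]=0xa7, sp=0x87
body[0] sub  r4, r2, #29 → r4=0xfb
body[1] add  r1, r2, #41 → r1=0x41
body[2] mov  r6, #0xa7 → r6=0xa7
body[3] mov  r1, r0 → r1=0x92
epilogue: pop r6=0xa7, sp=0x88
epilogue: pop r4=0xb2, sp=0x89
r1 is caller-saved → body value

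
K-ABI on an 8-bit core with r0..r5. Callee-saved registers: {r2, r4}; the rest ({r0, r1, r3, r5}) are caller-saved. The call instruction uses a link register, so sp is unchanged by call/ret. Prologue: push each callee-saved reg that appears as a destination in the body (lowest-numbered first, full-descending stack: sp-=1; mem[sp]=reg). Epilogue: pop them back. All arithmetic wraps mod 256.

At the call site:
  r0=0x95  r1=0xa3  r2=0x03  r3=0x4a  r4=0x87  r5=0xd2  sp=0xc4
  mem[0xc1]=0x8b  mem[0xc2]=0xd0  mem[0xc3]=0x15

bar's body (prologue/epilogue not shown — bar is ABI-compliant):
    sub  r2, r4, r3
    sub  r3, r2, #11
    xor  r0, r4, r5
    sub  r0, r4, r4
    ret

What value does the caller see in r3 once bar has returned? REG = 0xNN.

REG = 0x32

prologue: push r2 -> mem[0xc3]=0x03, sp=0xc3
body[0] sub  r2, r4, r3 -> r2=0x3d
body[1] sub  r3, r2, #11 -> r3=0x32
body[2] xor  r0, r4, r5 -> r0=0x55
body[3] sub  r0, r4, r4 -> r0=0x00
epilogue: pop r2=0x03, sp=0xc4
r3 is caller-saved -> body value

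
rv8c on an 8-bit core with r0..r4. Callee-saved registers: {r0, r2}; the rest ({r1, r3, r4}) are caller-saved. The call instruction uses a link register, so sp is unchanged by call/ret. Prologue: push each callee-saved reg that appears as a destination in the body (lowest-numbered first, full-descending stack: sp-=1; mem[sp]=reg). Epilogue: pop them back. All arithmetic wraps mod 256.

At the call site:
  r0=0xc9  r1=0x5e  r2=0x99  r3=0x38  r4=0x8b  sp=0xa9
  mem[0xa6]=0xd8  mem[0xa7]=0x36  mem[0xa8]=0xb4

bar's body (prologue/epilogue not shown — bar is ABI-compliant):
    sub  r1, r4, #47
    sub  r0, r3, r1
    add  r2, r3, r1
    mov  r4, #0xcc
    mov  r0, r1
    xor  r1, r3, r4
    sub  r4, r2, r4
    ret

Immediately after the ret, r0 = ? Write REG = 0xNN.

REG = 0xc9

prologue: push r0 -> mem[0xa8]=0xc9, sp=0xa8
prologue: push r2 -> mem[0xa7]=0x99, sp=0xa7
body[0] sub  r1, r4, #47 -> r1=0x5c
body[1] sub  r0, r3, r1 -> r0=0xdc
body[2] add  r2, r3, r1 -> r2=0x94
body[3] mov  r4, #0xcc -> r4=0xcc
body[4] mov  r0, r1 -> r0=0x5c
body[5] xor  r1, r3, r4 -> r1=0xf4
body[6] sub  r4, r2, r4 -> r4=0xc8
epilogue: pop r2=0x99, sp=0xa8
epilogue: pop r0=0xc9, sp=0xa9
r0 is callee-saved -> restored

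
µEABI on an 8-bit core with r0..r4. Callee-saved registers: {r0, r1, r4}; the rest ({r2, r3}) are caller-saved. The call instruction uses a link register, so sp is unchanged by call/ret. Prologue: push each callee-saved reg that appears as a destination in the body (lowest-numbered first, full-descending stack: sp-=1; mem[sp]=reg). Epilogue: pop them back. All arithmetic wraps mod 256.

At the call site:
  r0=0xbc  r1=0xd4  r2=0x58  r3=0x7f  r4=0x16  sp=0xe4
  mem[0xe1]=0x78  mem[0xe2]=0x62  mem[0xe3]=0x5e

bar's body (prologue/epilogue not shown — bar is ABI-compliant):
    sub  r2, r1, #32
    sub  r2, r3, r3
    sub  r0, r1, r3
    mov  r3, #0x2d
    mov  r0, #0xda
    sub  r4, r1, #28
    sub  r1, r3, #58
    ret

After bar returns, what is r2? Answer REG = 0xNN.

prologue: push r0 -> mem[0xe3]=0xbc, sp=0xe3
prologue: push r1 -> mem[0xe2]=0xd4, sp=0xe2
prologue: push r4 -> mem[0xe1]=0x16, sp=0xe1
body[0] sub  r2, r1, #32 -> r2=0xb4
body[1] sub  r2, r3, r3 -> r2=0x00
body[2] sub  r0, r1, r3 -> r0=0x55
body[3] mov  r3, #0x2d -> r3=0x2d
body[4] mov  r0, #0xda -> r0=0xda
body[5] sub  r4, r1, #28 -> r4=0xb8
body[6] sub  r1, r3, #58 -> r1=0xf3
epilogue: pop r4=0x16, sp=0xe2
epilogue: pop r1=0xd4, sp=0xe3
epilogue: pop r0=0xbc, sp=0xe4
r2 is caller-saved -> body value

REG = 0x00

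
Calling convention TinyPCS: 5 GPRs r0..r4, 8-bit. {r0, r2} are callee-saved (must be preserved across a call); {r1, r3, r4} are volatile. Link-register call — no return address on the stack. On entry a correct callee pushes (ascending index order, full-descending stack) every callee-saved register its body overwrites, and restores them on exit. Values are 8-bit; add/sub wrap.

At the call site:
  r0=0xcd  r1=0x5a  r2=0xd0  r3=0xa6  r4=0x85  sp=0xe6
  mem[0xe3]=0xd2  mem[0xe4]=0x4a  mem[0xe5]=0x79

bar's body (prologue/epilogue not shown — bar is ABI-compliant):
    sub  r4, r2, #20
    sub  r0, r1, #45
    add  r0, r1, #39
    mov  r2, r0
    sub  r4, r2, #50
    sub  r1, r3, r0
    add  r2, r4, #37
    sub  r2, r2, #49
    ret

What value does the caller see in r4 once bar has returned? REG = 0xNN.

prologue: push r0 -> mem[0xe5]=0xcd, sp=0xe5
prologue: push r2 -> mem[0xe4]=0xd0, sp=0xe4
body[0] sub  r4, r2, #20 -> r4=0xbc
body[1] sub  r0, r1, #45 -> r0=0x2d
body[2] add  r0, r1, #39 -> r0=0x81
body[3] mov  r2, r0 -> r2=0x81
body[4] sub  r4, r2, #50 -> r4=0x4f
body[5] sub  r1, r3, r0 -> r1=0x25
body[6] add  r2, r4, #37 -> r2=0x74
body[7] sub  r2, r2, #49 -> r2=0x43
epilogue: pop r2=0xd0, sp=0xe5
epilogue: pop r0=0xcd, sp=0xe6
r4 is caller-saved -> body value

REG = 0x4f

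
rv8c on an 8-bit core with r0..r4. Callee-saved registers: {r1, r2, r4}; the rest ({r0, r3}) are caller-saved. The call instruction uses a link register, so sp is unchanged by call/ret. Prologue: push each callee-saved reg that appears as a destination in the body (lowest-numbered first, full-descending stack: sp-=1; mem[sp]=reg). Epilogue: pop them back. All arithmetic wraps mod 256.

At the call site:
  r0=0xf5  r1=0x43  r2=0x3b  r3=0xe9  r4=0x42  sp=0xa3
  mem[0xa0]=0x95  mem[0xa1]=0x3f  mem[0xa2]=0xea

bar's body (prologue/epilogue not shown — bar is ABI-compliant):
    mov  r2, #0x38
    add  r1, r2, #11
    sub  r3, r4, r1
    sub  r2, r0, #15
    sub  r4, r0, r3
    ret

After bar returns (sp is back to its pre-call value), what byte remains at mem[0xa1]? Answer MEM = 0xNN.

prologue: push r1 → mem[0xa2]=0x43, sp=0xa2
prologue: push r2 → mem[0xa1]=0x3b, sp=0xa1
prologue: push r4 → mem[0xa0]=0x42, sp=0xa0
body[0] mov  r2, #0x38 → r2=0x38
body[1] add  r1, r2, #11 → r1=0x43
body[2] sub  r3, r4, r1 → r3=0xff
body[3] sub  r2, r0, #15 → r2=0xe6
body[4] sub  r4, r0, r3 → r4=0xf6
epilogue: pop r4=0x42, sp=0xa1
epilogue: pop r2=0x3b, sp=0xa2
epilogue: pop r1=0x43, sp=0xa3
prologue pushed ['r1', 'r2', 'r4'] at ['0xa2', '0xa1', '0xa0']

MEM = 0x3b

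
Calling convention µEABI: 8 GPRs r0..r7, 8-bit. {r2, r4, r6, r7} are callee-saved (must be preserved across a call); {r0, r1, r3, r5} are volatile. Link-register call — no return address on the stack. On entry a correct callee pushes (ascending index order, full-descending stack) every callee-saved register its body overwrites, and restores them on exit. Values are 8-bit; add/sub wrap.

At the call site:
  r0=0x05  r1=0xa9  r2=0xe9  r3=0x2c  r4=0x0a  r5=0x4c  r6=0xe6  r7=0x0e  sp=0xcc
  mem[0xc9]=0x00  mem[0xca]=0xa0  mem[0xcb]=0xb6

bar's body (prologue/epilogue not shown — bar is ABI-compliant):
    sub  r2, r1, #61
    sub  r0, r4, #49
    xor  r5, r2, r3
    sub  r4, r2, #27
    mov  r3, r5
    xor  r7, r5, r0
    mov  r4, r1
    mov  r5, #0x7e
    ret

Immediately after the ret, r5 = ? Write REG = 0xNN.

REG = 0x7e

prologue: push r2 → mem[0xcb]=0xe9, sp=0xcb
prologue: push r4 → mem[0xca]=0x0a, sp=0xca
prologue: push r7 → mem[0xc9]=0x0e, sp=0xc9
body[0] sub  r2, r1, #61 → r2=0x6c
body[1] sub  r0, r4, #49 → r0=0xd9
body[2] xor  r5, r2, r3 → r5=0x40
body[3] sub  r4, r2, #27 → r4=0x51
body[4] mov  r3, r5 → r3=0x40
body[5] xor  r7, r5, r0 → r7=0x99
body[6] mov  r4, r1 → r4=0xa9
body[7] mov  r5, #0x7e → r5=0x7e
epilogue: pop r7=0x0e, sp=0xca
epilogue: pop r4=0x0a, sp=0xcb
epilogue: pop r2=0xe9, sp=0xcc
r5 is caller-saved → body value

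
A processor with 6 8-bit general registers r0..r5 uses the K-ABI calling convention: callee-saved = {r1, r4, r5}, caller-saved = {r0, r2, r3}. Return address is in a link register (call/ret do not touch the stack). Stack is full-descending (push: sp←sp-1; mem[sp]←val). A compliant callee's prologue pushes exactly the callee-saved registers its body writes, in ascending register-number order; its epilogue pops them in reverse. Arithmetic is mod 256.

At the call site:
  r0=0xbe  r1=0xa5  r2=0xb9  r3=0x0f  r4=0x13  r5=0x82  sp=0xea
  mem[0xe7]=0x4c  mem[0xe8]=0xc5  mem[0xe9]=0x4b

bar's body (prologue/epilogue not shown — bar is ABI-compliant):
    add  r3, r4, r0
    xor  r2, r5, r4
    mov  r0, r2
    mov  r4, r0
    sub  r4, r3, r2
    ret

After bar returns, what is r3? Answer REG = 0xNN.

REG = 0xd1

prologue: push r4 → mem[0xe9]=0x13, sp=0xe9
body[0] add  r3, r4, r0 → r3=0xd1
body[1] xor  r2, r5, r4 → r2=0x91
body[2] mov  r0, r2 → r0=0x91
body[3] mov  r4, r0 → r4=0x91
body[4] sub  r4, r3, r2 → r4=0x40
epilogue: pop r4=0x13, sp=0xea
r3 is caller-saved → body value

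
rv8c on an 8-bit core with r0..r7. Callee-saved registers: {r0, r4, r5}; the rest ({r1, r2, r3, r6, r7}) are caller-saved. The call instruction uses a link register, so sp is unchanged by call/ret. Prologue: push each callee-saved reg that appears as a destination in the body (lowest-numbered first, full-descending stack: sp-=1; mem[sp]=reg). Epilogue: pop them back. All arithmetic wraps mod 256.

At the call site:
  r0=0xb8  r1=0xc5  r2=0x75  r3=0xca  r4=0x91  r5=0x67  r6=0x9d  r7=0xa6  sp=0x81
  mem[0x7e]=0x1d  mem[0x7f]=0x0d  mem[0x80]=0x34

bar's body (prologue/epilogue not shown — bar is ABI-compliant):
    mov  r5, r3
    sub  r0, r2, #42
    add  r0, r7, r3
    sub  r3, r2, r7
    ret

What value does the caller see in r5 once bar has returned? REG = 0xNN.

prologue: push r0 -> mem[0x80]=0xb8, sp=0x80
prologue: push r5 -> mem[0x7f]=0x67, sp=0x7f
body[0] mov  r5, r3 -> r5=0xca
body[1] sub  r0, r2, #42 -> r0=0x4b
body[2] add  r0, r7, r3 -> r0=0x70
body[3] sub  r3, r2, r7 -> r3=0xcf
epilogue: pop r5=0x67, sp=0x80
epilogue: pop r0=0xb8, sp=0x81
r5 is callee-saved -> restored

REG = 0x67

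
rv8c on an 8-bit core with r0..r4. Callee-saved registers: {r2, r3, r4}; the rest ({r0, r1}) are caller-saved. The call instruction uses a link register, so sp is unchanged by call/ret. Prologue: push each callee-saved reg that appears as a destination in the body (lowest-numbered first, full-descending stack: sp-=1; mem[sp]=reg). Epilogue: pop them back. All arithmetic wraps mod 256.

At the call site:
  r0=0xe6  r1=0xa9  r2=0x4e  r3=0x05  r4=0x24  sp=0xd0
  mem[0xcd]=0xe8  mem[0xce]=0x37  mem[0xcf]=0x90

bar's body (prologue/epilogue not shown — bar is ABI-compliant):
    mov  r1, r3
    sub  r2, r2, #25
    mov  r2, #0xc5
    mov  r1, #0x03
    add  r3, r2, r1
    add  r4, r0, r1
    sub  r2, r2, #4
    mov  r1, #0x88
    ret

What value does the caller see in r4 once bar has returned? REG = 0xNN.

REG = 0x24

prologue: push r2 -> mem[0xcf]=0x4e, sp=0xcf
prologue: push r3 -> mem[0xce]=0x05, sp=0xce
prologue: push r4 -> mem[0xcd]=0x24, sp=0xcd
body[0] mov  r1, r3 -> r1=0x05
body[1] sub  r2, r2, #25 -> r2=0x35
body[2] mov  r2, #0xc5 -> r2=0xc5
body[3] mov  r1, #0x03 -> r1=0x03
body[4] add  r3, r2, r1 -> r3=0xc8
body[5] add  r4, r0, r1 -> r4=0xe9
body[6] sub  r2, r2, #4 -> r2=0xc1
body[7] mov  r1, #0x88 -> r1=0x88
epilogue: pop r4=0x24, sp=0xce
epilogue: pop r3=0x05, sp=0xcf
epilogue: pop r2=0x4e, sp=0xd0
r4 is callee-saved -> restored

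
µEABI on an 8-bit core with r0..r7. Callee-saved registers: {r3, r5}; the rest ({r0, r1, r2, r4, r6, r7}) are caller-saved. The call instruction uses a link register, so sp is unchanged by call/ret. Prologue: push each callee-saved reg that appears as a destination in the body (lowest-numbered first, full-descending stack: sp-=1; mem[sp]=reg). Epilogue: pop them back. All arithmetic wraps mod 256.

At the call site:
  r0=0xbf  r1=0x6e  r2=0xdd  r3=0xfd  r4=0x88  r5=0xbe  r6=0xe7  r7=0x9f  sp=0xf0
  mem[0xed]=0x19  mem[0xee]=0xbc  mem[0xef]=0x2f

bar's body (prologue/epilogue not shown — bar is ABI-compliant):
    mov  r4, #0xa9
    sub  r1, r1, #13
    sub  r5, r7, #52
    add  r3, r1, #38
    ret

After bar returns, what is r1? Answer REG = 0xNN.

REG = 0x61

prologue: push r3 -> mem[0xef]=0xfd, sp=0xef
prologue: push r5 -> mem[0xee]=0xbe, sp=0xee
body[0] mov  r4, #0xa9 -> r4=0xa9
body[1] sub  r1, r1, #13 -> r1=0x61
body[2] sub  r5, r7, #52 -> r5=0x6b
body[3] add  r3, r1, #38 -> r3=0x87
epilogue: pop r5=0xbe, sp=0xef
epilogue: pop r3=0xfd, sp=0xf0
r1 is caller-saved -> body value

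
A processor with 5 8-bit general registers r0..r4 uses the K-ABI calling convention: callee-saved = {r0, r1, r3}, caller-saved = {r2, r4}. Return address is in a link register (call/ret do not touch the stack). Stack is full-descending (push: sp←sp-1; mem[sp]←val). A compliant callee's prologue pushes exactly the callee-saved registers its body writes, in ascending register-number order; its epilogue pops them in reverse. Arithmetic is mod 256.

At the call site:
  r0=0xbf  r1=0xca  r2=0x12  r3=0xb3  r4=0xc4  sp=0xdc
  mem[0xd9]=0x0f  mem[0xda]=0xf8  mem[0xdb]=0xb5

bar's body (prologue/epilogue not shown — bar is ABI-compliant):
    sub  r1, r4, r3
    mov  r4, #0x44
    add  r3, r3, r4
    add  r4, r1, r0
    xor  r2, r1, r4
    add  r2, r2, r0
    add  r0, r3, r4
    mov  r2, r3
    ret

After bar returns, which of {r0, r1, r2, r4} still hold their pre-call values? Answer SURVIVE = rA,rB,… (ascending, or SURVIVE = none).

prologue: push r0 → mem[0xdb]=0xbf, sp=0xdb
prologue: push r1 → mem[0xda]=0xca, sp=0xda
prologue: push r3 → mem[0xd9]=0xb3, sp=0xd9
body[0] sub  r1, r4, r3 → r1=0x11
body[1] mov  r4, #0x44 → r4=0x44
body[2] add  r3, r3, r4 → r3=0xf7
body[3] add  r4, r1, r0 → r4=0xd0
body[4] xor  r2, r1, r4 → r2=0xc1
body[5] add  r2, r2, r0 → r2=0x80
body[6] add  r0, r3, r4 → r0=0xc7
body[7] mov  r2, r3 → r2=0xf7
epilogue: pop r3=0xb3, sp=0xda
epilogue: pop r1=0xca, sp=0xdb
epilogue: pop r0=0xbf, sp=0xdc
r0: callee-saved, written=True
r1: callee-saved, written=True
r2: caller-saved, written=True
r4: caller-saved, written=True

SURVIVE = r0,r1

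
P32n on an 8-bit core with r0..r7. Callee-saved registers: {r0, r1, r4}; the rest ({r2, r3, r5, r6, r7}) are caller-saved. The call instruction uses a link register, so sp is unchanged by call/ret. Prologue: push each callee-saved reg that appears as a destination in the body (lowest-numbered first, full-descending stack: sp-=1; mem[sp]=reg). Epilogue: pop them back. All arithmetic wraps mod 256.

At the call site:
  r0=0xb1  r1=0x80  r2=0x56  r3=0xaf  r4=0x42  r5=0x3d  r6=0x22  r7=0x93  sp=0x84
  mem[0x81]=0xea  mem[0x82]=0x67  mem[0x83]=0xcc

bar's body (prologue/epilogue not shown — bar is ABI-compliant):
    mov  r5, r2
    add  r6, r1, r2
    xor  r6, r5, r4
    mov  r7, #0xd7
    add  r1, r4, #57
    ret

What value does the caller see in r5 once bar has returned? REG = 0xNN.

REG = 0x56

prologue: push r1 → mem[0x83]=0x80, sp=0x83
body[0] mov  r5, r2 → r5=0x56
body[1] add  r6, r1, r2 → r6=0xd6
body[2] xor  r6, r5, r4 → r6=0x14
body[3] mov  r7, #0xd7 → r7=0xd7
body[4] add  r1, r4, #57 → r1=0x7b
epilogue: pop r1=0x80, sp=0x84
r5 is caller-saved → body value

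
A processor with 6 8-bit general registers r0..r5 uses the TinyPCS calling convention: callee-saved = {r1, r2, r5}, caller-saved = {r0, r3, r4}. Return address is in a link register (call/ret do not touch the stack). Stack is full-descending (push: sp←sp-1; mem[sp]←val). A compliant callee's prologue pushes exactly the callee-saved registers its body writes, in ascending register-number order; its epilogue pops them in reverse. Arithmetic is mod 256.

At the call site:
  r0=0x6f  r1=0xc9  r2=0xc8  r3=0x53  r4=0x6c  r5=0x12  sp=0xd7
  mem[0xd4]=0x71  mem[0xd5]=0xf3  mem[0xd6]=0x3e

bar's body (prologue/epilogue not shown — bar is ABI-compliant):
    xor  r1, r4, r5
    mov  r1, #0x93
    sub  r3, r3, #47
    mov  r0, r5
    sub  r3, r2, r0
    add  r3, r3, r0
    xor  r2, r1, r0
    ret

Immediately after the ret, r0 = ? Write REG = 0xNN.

prologue: push r1 → mem[0xd6]=0xc9, sp=0xd6
prologue: push r2 → mem[0xd5]=0xc8, sp=0xd5
body[0] xor  r1, r4, r5 → r1=0x7e
body[1] mov  r1, #0x93 → r1=0x93
body[2] sub  r3, r3, #47 → r3=0x24
body[3] mov  r0, r5 → r0=0x12
body[4] sub  r3, r2, r0 → r3=0xb6
body[5] add  r3, r3, r0 → r3=0xc8
body[6] xor  r2, r1, r0 → r2=0x81
epilogue: pop r2=0xc8, sp=0xd6
epilogue: pop r1=0xc9, sp=0xd7
r0 is caller-saved → body value

REG = 0x12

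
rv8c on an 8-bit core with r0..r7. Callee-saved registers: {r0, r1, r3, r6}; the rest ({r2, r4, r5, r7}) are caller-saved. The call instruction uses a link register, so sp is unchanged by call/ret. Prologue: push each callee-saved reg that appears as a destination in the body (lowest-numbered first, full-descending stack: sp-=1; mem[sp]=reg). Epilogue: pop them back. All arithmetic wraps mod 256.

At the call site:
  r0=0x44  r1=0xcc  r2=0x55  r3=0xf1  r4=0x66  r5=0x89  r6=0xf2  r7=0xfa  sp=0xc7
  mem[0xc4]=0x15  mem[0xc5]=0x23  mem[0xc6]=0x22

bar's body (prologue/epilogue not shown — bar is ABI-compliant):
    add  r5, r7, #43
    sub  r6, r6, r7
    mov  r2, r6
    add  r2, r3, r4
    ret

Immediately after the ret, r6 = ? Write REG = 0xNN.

prologue: push r6 → mem[0xc6]=0xf2, sp=0xc6
body[0] add  r5, r7, #43 → r5=0x25
body[1] sub  r6, r6, r7 → r6=0xf8
body[2] mov  r2, r6 → r2=0xf8
body[3] add  r2, r3, r4 → r2=0x57
epilogue: pop r6=0xf2, sp=0xc7
r6 is callee-saved → restored

REG = 0xf2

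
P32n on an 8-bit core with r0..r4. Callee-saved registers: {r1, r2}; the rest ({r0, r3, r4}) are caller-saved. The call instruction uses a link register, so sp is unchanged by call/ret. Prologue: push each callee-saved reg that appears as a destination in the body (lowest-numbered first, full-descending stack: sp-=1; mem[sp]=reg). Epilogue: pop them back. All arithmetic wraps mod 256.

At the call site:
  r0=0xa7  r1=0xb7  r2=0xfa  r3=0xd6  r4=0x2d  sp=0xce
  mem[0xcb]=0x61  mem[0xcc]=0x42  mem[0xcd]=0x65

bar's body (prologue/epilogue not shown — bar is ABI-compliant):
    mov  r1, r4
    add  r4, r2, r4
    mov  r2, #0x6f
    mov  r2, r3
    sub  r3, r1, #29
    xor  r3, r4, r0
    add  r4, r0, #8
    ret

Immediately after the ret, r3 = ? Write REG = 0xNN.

prologue: push r1 → mem[0xcd]=0xb7, sp=0xcd
prologue: push r2 → mem[0xcc]=0xfa, sp=0xcc
body[0] mov  r1, r4 → r1=0x2d
body[1] add  r4, r2, r4 → r4=0x27
body[2] mov  r2, #0x6f → r2=0x6f
body[3] mov  r2, r3 → r2=0xd6
body[4] sub  r3, r1, #29 → r3=0x10
body[5] xor  r3, r4, r0 → r3=0x80
body[6] add  r4, r0, #8 → r4=0xaf
epilogue: pop r2=0xfa, sp=0xcd
epilogue: pop r1=0xb7, sp=0xce
r3 is caller-saved → body value

REG = 0x80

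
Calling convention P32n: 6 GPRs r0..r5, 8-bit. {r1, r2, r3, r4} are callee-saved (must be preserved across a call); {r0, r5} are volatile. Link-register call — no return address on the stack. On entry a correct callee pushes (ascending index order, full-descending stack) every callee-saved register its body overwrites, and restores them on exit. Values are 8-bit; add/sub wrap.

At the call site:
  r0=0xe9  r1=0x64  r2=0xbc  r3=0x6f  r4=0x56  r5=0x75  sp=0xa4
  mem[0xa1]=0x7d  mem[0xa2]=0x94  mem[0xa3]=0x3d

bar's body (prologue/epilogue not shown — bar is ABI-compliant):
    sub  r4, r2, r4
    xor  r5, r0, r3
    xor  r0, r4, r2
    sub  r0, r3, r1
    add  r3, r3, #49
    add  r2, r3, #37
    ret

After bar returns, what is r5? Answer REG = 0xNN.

REG = 0x86

prologue: push r2 → mem[0xa3]=0xbc, sp=0xa3
prologue: push r3 → mem[0xa2]=0x6f, sp=0xa2
prologue: push r4 → mem[0xa1]=0x56, sp=0xa1
body[0] sub  r4, r2, r4 → r4=0x66
body[1] xor  r5, r0, r3 → r5=0x86
body[2] xor  r0, r4, r2 → r0=0xda
body[3] sub  r0, r3, r1 → r0=0x0b
body[4] add  r3, r3, #49 → r3=0xa0
body[5] add  r2, r3, #37 → r2=0xc5
epilogue: pop r4=0x56, sp=0xa2
epilogue: pop r3=0x6f, sp=0xa3
epilogue: pop r2=0xbc, sp=0xa4
r5 is caller-saved → body value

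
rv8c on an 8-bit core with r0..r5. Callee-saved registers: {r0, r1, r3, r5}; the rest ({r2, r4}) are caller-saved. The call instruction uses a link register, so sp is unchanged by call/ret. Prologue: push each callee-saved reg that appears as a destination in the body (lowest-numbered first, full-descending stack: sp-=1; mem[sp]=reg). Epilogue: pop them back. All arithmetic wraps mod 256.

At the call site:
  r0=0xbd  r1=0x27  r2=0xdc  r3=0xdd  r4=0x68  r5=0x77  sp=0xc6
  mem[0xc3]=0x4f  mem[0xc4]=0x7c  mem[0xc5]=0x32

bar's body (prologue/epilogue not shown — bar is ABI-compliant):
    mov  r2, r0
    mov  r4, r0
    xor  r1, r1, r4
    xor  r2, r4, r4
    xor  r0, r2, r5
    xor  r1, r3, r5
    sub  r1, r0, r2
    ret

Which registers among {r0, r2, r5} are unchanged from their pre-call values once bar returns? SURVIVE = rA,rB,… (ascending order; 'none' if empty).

prologue: push r0 -> mem[0xc5]=0xbd, sp=0xc5
prologue: push r1 -> mem[0xc4]=0x27, sp=0xc4
body[0] mov  r2, r0 -> r2=0xbd
body[1] mov  r4, r0 -> r4=0xbd
body[2] xor  r1, r1, r4 -> r1=0x9a
body[3] xor  r2, r4, r4 -> r2=0x00
body[4] xor  r0, r2, r5 -> r0=0x77
body[5] xor  r1, r3, r5 -> r1=0xaa
body[6] sub  r1, r0, r2 -> r1=0x77
epilogue: pop r1=0x27, sp=0xc5
epilogue: pop r0=0xbd, sp=0xc6
r0: callee-saved, written=True
r2: caller-saved, written=True
r5: callee-saved, written=False

SURVIVE = r0,r5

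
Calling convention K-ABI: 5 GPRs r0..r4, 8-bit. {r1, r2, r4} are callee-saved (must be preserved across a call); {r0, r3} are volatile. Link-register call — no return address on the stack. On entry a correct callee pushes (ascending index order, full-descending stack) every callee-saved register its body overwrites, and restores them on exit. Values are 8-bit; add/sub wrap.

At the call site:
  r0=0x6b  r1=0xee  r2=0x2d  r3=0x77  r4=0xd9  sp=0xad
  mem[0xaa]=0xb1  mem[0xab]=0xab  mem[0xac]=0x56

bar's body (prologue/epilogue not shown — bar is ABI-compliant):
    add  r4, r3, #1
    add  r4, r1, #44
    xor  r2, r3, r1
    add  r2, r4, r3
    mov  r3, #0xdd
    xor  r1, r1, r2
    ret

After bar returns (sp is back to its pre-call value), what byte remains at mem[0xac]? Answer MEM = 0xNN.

MEM = 0xee

prologue: push r1 → mem[0xac]=0xee, sp=0xac
prologue: push r2 → mem[0xab]=0x2d, sp=0xab
prologue: push r4 → mem[0xaa]=0xd9, sp=0xaa
body[0] add  r4, r3, #1 → r4=0x78
body[1] add  r4, r1, #44 → r4=0x1a
body[2] xor  r2, r3, r1 → r2=0x99
body[3] add  r2, r4, r3 → r2=0x91
body[4] mov  r3, #0xdd → r3=0xdd
body[5] xor  r1, r1, r2 → r1=0x7f
epilogue: pop r4=0xd9, sp=0xab
epilogue: pop r2=0x2d, sp=0xac
epilogue: pop r1=0xee, sp=0xad
prologue pushed ['r1', 'r2', 'r4'] at ['0xac', '0xab', '0xaa']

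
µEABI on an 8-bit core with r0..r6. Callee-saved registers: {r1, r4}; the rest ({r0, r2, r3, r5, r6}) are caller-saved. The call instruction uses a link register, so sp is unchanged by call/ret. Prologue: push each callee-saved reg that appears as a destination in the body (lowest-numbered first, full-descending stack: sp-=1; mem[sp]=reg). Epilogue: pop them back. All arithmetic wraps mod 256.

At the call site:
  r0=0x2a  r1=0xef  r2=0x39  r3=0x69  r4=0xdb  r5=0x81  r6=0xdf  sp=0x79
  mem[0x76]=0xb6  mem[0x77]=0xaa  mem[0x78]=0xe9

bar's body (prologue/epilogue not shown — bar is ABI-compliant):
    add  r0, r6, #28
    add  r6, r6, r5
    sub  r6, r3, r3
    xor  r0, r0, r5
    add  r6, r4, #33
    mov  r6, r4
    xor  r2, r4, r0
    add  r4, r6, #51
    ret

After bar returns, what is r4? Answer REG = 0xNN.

REG = 0xdb

prologue: push r4 -> mem[0x78]=0xdb, sp=0x78
body[0] add  r0, r6, #28 -> r0=0xfb
body[1] add  r6, r6, r5 -> r6=0x60
body[2] sub  r6, r3, r3 -> r6=0x00
body[3] xor  r0, r0, r5 -> r0=0x7a
body[4] add  r6, r4, #33 -> r6=0xfc
body[5] mov  r6, r4 -> r6=0xdb
body[6] xor  r2, r4, r0 -> r2=0xa1
body[7] add  r4, r6, #51 -> r4=0x0e
epilogue: pop r4=0xdb, sp=0x79
r4 is callee-saved -> restored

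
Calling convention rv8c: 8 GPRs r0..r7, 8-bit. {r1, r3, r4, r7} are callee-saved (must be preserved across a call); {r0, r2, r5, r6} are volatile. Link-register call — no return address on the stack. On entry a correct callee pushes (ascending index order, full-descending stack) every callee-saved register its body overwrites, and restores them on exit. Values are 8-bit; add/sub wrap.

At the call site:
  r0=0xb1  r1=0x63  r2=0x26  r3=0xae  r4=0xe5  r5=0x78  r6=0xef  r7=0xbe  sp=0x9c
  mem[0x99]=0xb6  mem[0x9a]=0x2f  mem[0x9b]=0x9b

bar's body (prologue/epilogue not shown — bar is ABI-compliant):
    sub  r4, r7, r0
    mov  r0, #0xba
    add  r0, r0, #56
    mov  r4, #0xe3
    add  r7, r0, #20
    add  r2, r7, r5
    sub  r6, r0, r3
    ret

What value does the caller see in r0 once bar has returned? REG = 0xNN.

REG = 0xf2

prologue: push r4 → mem[0x9b]=0xe5, sp=0x9b
prologue: push r7 → mem[0x9a]=0xbe, sp=0x9a
body[0] sub  r4, r7, r0 → r4=0x0d
body[1] mov  r0, #0xba → r0=0xba
body[2] add  r0, r0, #56 → r0=0xf2
body[3] mov  r4, #0xe3 → r4=0xe3
body[4] add  r7, r0, #20 → r7=0x06
body[5] add  r2, r7, r5 → r2=0x7e
body[6] sub  r6, r0, r3 → r6=0x44
epilogue: pop r7=0xbe, sp=0x9b
epilogue: pop r4=0xe5, sp=0x9c
r0 is caller-saved → body value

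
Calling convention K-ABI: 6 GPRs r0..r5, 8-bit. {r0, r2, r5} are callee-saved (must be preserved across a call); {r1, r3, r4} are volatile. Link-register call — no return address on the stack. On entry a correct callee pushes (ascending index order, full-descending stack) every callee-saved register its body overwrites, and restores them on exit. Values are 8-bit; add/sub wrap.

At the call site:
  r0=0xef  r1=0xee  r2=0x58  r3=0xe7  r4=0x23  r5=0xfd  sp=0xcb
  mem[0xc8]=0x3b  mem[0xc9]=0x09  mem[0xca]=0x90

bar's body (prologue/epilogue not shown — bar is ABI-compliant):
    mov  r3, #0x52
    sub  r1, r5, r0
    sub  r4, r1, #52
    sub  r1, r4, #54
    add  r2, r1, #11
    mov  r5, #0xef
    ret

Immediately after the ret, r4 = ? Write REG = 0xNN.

REG = 0xda

prologue: push r2 -> mem[0xca]=0x58, sp=0xca
prologue: push r5 -> mem[0xc9]=0xfd, sp=0xc9
body[0] mov  r3, #0x52 -> r3=0x52
body[1] sub  r1, r5, r0 -> r1=0x0e
body[2] sub  r4, r1, #52 -> r4=0xda
body[3] sub  r1, r4, #54 -> r1=0xa4
body[4] add  r2, r1, #11 -> r2=0xaf
body[5] mov  r5, #0xef -> r5=0xef
epilogue: pop r5=0xfd, sp=0xca
epilogue: pop r2=0x58, sp=0xcb
r4 is caller-saved -> body value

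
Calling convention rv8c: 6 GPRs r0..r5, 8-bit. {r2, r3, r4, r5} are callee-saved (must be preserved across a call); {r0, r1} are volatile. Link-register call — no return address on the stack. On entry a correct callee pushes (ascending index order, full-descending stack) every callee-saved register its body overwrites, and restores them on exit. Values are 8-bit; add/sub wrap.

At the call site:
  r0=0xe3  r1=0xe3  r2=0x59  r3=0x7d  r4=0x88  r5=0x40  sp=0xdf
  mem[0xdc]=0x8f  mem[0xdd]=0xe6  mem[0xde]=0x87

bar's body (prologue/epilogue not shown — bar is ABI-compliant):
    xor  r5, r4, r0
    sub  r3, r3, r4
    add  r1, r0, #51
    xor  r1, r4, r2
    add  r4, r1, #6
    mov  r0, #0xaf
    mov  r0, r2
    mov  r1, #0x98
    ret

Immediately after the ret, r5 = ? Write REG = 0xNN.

prologue: push r3 -> mem[0xde]=0x7d, sp=0xde
prologue: push r4 -> mem[0xdd]=0x88, sp=0xdd
prologue: push r5 -> mem[0xdc]=0x40, sp=0xdc
body[0] xor  r5, r4, r0 -> r5=0x6b
body[1] sub  r3, r3, r4 -> r3=0xf5
body[2] add  r1, r0, #51 -> r1=0x16
body[3] xor  r1, r4, r2 -> r1=0xd1
body[4] add  r4, r1, #6 -> r4=0xd7
body[5] mov  r0, #0xaf -> r0=0xaf
body[6] mov  r0, r2 -> r0=0x59
body[7] mov  r1, #0x98 -> r1=0x98
epilogue: pop r5=0x40, sp=0xdd
epilogue: pop r4=0x88, sp=0xde
epilogue: pop r3=0x7d, sp=0xdf
r5 is callee-saved -> restored

REG = 0x40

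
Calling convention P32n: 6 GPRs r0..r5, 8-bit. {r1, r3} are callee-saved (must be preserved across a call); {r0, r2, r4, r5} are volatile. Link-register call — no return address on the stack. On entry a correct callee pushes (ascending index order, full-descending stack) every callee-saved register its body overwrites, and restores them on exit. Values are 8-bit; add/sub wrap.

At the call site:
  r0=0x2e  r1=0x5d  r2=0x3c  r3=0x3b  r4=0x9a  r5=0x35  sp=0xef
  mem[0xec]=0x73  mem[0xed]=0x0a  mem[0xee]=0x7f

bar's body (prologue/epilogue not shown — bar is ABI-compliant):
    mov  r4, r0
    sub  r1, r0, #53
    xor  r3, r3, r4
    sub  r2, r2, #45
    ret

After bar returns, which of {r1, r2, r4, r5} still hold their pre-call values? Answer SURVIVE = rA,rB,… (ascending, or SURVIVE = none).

prologue: push r1 → mem[0xee]=0x5d, sp=0xee
prologue: push r3 → mem[0xed]=0x3b, sp=0xed
body[0] mov  r4, r0 → r4=0x2e
body[1] sub  r1, r0, #53 → r1=0xf9
body[2] xor  r3, r3, r4 → r3=0x15
body[3] sub  r2, r2, #45 → r2=0x0f
epilogue: pop r3=0x3b, sp=0xee
epilogue: pop r1=0x5d, sp=0xef
r1: callee-saved, written=True
r2: caller-saved, written=True
r4: caller-saved, written=True
r5: caller-saved, written=False

SURVIVE = r1,r5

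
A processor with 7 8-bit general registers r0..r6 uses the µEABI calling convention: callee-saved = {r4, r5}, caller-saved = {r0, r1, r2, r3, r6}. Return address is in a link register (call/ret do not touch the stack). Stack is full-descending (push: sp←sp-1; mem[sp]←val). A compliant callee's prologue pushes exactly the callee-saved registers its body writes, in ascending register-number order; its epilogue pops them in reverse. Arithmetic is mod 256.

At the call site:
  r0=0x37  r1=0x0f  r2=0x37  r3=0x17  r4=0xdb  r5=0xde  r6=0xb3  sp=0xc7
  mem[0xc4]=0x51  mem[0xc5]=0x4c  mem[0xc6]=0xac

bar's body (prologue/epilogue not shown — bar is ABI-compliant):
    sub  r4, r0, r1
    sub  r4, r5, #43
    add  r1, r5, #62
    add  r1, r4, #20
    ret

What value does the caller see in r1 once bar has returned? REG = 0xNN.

prologue: push r4 → mem[0xc6]=0xdb, sp=0xc6
body[0] sub  r4, r0, r1 → r4=0x28
body[1] sub  r4, r5, #43 → r4=0xb3
body[2] add  r1, r5, #62 → r1=0x1c
body[3] add  r1, r4, #20 → r1=0xc7
epilogue: pop r4=0xdb, sp=0xc7
r1 is caller-saved → body value

REG = 0xc7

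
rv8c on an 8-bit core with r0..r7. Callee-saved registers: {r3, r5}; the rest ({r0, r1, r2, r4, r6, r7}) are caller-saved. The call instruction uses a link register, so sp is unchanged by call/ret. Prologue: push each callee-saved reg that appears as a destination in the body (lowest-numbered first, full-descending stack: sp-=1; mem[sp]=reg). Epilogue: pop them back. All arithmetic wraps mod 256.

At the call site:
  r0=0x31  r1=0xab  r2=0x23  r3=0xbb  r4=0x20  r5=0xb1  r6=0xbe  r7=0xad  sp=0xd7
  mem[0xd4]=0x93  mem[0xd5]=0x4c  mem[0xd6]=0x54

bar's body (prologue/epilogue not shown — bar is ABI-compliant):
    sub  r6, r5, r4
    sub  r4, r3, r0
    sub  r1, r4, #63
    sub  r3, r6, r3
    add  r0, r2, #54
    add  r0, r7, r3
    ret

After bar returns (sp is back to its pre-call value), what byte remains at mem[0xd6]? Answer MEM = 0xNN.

prologue: push r3 -> mem[0xd6]=0xbb, sp=0xd6
body[0] sub  r6, r5, r4 -> r6=0x91
body[1] sub  r4, r3, r0 -> r4=0x8a
body[2] sub  r1, r4, #63 -> r1=0x4b
body[3] sub  r3, r6, r3 -> r3=0xd6
body[4] add  r0, r2, #54 -> r0=0x59
body[5] add  r0, r7, r3 -> r0=0x83
epilogue: pop r3=0xbb, sp=0xd7
prologue pushed ['r3'] at ['0xd6']

MEM = 0xbb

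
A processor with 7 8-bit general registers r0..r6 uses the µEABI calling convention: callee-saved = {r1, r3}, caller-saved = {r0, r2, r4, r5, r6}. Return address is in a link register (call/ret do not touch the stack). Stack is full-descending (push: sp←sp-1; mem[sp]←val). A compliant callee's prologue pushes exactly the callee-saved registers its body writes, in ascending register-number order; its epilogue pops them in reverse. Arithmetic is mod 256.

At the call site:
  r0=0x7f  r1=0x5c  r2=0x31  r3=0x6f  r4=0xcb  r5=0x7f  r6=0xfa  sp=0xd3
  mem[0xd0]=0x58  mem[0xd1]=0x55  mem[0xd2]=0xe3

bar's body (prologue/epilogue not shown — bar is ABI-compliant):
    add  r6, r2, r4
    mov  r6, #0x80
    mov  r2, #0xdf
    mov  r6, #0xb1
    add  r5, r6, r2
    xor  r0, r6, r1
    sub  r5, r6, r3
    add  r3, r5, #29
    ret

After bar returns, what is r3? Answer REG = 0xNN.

REG = 0x6f

prologue: push r3 → mem[0xd2]=0x6f, sp=0xd2
body[0] add  r6, r2, r4 → r6=0xfc
body[1] mov  r6, #0x80 → r6=0x80
body[2] mov  r2, #0xdf → r2=0xdf
body[3] mov  r6, #0xb1 → r6=0xb1
body[4] add  r5, r6, r2 → r5=0x90
body[5] xor  r0, r6, r1 → r0=0xed
body[6] sub  r5, r6, r3 → r5=0x42
body[7] add  r3, r5, #29 → r3=0x5f
epilogue: pop r3=0x6f, sp=0xd3
r3 is callee-saved → restored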